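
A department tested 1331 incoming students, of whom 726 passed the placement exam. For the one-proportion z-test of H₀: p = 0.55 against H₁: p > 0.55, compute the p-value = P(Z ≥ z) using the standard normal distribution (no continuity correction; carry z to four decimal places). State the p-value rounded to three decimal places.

p-value = 0.631

Sample proportion p̂ = 726/1331 = 0.54545.
Null standard error: √(0.55·0.45/1331) = √0.000185950 = 0.013636.
Test statistic (full precision, shown to 4 dp): z = (726/1331 − 0.55)/SE₀ ≈ -0.3333.
From the standard normal, P(Z ≥ z) = 0.631.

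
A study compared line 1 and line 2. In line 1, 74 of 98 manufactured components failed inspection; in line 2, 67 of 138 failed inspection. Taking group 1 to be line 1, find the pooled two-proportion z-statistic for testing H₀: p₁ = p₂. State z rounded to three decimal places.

p̂₁ = 74/98 = 0.75510, p̂₂ = 67/138 = 0.48551.
Pooling: p̂ = 141/236 = 0.59746.
Pooled SE = √[0.2405020·0.01745046] ≈ 0.064783.
z = 0.26959/0.064783 = 4.161.

z = 4.161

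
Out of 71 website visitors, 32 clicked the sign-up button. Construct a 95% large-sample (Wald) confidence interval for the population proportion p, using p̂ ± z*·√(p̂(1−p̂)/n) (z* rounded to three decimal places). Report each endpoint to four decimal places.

Sample proportion p̂ = 32/71 = 0.45070.
Standard error of p̂: √(0.247570/71) = √0.003486900 = 0.059050.
z* = 1.960 at the 95% level.
Margin of error: 1.960 × 0.059050 = 0.11574.
Interval: 0.45070 ± 0.11574 → (0.3350, 0.5664).

(0.3350, 0.5664)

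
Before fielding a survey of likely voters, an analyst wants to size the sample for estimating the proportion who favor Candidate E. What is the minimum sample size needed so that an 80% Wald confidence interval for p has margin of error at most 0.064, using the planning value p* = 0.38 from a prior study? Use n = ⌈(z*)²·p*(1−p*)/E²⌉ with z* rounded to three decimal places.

n = 95

z* = 1.282 at the 80% level.
p*(1−p*) = 0.38·0.62 = 0.2356.
Required n before rounding: 1.643524 × 0.2356 / 0.064² = 94.535.
⌈94.535⌉ = 95.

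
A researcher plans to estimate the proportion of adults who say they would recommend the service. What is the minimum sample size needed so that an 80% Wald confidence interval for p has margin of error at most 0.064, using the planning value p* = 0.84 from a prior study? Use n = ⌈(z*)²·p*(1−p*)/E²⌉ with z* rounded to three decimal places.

z* = 1.282 at the 80% level.
p*(1−p*) = 0.1344.
Required n before rounding: 1.643524 × 0.1344 / 0.064² = 53.928.
Rounding up, n = 54.

n = 54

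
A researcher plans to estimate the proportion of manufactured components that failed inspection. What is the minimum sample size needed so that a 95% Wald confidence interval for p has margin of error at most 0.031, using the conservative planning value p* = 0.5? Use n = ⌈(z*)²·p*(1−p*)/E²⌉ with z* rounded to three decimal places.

z* = 1.960 at the 95% level.
p*(1−p*) = 0.2500.
(z*)²·p*(1−p*)/E² = 3.841600·0.2500/0.000961 = 999.376.
⌈999.376⌉ = 1000.

n = 1000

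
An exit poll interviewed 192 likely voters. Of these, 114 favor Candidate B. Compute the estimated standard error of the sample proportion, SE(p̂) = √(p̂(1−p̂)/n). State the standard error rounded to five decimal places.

The sample proportion is 114/192 = 0.59375.
p̂(1−p̂) = 0.59375·0.40625 = 0.241211.
Dividing by n and taking the root: √0.001256307 = 0.03544.

SE = 0.03544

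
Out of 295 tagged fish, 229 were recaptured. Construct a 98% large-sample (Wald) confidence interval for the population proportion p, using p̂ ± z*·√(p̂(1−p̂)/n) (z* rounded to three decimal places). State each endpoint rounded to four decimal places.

(0.7198, 0.8327)

Sample proportion p̂ = 229/295 = 0.77627.
SE = √(p̂(1−p̂)/n) = √(0.173674/295) = 0.024264.
The 98% critical value is z* = 2.326.
Margin of error: 2.326 × 0.024264 = 0.05644.
Interval: 0.77627 ± 0.05644 → (0.7198, 0.8327).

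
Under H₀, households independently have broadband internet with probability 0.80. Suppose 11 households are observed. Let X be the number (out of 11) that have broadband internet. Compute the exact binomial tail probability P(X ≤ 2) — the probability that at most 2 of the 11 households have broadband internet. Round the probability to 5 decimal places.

P = 0.00002

X is binomial with n = 11 and p = 0.80.
P(X ≤ 2) = C(11,0)·0.80^0·0.20^11 + C(11,1)·0.80^1·0.20^10 + C(11,2)·0.80^2·0.20^9.
= 0.000000 + 0.000001 + 0.000018 = 0.00002.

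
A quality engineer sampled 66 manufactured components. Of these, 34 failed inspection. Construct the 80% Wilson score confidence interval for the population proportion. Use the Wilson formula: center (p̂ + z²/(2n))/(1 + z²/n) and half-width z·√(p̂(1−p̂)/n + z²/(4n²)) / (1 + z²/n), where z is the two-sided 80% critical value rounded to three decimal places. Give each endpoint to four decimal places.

(0.4369, 0.5927)

p̂ = 34/66 = 0.51515; z = 1.282, so z² = 1.643524.
1 + z²/n = 1.024902.
Center = (0.51515 + 0.012451)/1.024902 = 0.51478.
Radicand: p̂(1−p̂)/n + z²/(4n²) = 0.003784400 + 0.000094325 = 0.003878725.
Half-width = 1.282·√0.003878725/1.024902 = 0.07790.
So the interval runs from 0.4369 to 0.5927.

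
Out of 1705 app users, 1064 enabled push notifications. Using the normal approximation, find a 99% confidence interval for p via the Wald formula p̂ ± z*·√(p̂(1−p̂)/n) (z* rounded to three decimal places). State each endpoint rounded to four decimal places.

(0.5938, 0.6543)

With x = 1064 successes in n = 1705, p̂ = 0.62405.
SE(p̂) = √(0.62405·0.37595/1705) = 0.011730.
z* = 2.576 at the 99% level.
Margin of error: 2.576 × 0.011730 = 0.03022.
Interval: 0.62405 ± 0.03022 → (0.5938, 0.6543).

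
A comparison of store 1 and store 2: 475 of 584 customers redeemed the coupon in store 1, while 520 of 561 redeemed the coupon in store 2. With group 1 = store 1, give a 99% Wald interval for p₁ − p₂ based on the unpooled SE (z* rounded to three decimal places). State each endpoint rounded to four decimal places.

p̂₁ = 0.81336, p̂₂ = 0.92692, so the observed difference is -0.11356.
SE = √(0.000259945 + 0.000120753) = √0.000380698 = 0.019511.
z* = 2.576 at the 99% level. Margin = 2.576·0.019511 = 0.05026.
CI: -0.11356 ± 0.05026 = (-0.1638, -0.0633).

(-0.1638, -0.0633)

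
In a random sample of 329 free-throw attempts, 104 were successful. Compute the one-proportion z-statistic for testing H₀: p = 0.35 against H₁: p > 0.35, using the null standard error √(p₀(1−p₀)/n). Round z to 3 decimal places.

z = -1.289

The sample proportion is 104/329 = 0.31611.
Under H₀, SE = √(p₀(1−p₀)/n) = √(0.35·0.65/329) = √0.000691489 = 0.026296.
z = (0.31611 − 0.35)/0.026296 = -0.03389/0.026296 = -1.289.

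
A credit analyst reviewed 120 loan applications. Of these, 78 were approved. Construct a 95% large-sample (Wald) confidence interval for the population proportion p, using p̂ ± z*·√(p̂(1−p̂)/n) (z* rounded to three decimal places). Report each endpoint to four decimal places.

(0.5647, 0.7353)

Sample proportion p̂ = 78/120 = 0.65000.
SE(p̂) = √(0.65000·0.35000/120) = 0.043541.
For 95% confidence, z* = 1.960.
Margin = 1.960·0.043541 = 0.08534.
CI: 0.65000 ± 0.08534 = (0.5647, 0.7353).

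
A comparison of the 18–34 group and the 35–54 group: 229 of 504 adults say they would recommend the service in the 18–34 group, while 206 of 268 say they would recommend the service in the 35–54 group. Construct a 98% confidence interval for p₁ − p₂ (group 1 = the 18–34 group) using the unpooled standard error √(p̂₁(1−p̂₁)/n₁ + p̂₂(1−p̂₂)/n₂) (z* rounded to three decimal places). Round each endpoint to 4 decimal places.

p̂₁ = 229/504 = 0.45437, p̂₂ = 206/268 = 0.76866; p̂₁ − p̂₂ = -0.31429.
Unpooled SE = √(p̂₁(1−p̂₁)/n₁ + p̂₂(1−p̂₂)/n₂) = √(0.000491900 + 0.000663521) = 0.033991.
The 98% critical value is z* = 2.326. Margin of error = 0.07906.
Interval: -0.31429 ± 0.07906 → (-0.3934, -0.2352).

(-0.3934, -0.2352)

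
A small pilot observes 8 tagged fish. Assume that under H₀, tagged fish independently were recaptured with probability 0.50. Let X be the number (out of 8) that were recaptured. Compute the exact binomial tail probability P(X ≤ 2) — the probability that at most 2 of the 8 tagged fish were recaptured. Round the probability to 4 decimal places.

P = 0.1445

X ~ Binomial(n=8, p=0.50).
P(X ≤ 2) = C(8,0)·0.50^0·0.50^8 + C(8,1)·0.50^1·0.50^7 + C(8,2)·0.50^2·0.50^6.
= 0.003906 + 0.031250 + 0.109375 = 0.1445.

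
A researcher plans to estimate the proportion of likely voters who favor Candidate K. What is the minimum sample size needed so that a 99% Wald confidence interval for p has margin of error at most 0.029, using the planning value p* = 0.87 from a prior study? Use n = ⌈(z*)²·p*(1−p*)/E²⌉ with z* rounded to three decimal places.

z* = 2.576 at the 99% level.
p*(1−p*) = 0.1131.
(z*)²·p*(1−p*)/E² = 6.635776·0.1131/0.000841 = 892.397.
⌈892.397⌉ = 893.

n = 893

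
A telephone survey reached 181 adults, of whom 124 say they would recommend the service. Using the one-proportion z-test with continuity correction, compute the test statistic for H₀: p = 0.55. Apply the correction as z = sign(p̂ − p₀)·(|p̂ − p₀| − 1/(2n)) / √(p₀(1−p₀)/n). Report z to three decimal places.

The sample proportion is 124/181 = 0.68508. p̂ − p₀ = 0.135083.
1/(2n) = 0.002762.
Corrected numerator: |0.135083| − 0.002762 = 0.132321.
Under H₀, SE = √(p₀(1−p₀)/n) = √(0.55·0.45/181) = √0.001367403 = 0.036978.
z = (+)0.132321/0.036978 = 3.578.

z = 3.578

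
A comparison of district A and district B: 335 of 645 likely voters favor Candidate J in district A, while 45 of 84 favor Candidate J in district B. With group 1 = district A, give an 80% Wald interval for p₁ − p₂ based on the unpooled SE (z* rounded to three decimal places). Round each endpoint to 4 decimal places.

p̂₁ = 0.51938, p̂₂ = 0.53571, so the observed difference is -0.01633.
SE = √(0.000387015 + 0.002961006) = √0.003348021 = 0.057862.
For 80% confidence, z* = 1.282. Margin = 1.282·0.057862 = 0.07418.
So the interval runs from -0.0905 to 0.0578.

(-0.0905, 0.0578)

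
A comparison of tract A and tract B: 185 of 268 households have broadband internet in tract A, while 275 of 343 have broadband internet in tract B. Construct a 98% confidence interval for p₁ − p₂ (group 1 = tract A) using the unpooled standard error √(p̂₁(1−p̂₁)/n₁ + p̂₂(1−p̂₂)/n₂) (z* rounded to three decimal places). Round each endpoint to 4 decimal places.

p̂₁ = 0.69030, p̂₂ = 0.80175, so the observed difference is -0.11145.
Unpooled SE = √(p̂₁(1−p̂₁)/n₁ + p̂₂(1−p̂₂)/n₂) = √(0.000797711 + 0.000463403) = 0.035512.
z* = 2.326 at the 98% level. Margin = 2.326·0.035512 = 0.08260.
CI: -0.11145 ± 0.08260 = (-0.1941, -0.0288).

(-0.1941, -0.0288)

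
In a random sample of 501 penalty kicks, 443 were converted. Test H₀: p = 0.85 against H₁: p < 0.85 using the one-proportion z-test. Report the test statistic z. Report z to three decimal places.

z = 2.146

The sample proportion is 443/501 = 0.88423.
Under H₀, SE = √(p₀(1−p₀)/n) = √(0.85·0.15/501) = √0.000254491 = 0.015953.
z = (0.88423 − 0.85)/0.015953 = 0.03423/0.015953 = 2.146.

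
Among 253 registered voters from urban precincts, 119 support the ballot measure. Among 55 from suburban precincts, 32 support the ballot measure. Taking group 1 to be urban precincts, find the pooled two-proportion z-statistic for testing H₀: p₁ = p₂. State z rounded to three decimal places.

Sample proportions: p̂₁ = 119/253 = 0.47036 and p̂₂ = 32/55 = 0.58182.
Pooled p̂ = (119+32)/(253+55) = 151/308 = 0.49026.
Pooled SE = √[0.2499051·0.02213439] ≈ 0.074374.
z = (p̂₁ − p̂₂)/SE = (0.47036 − 0.58182)/0.074374 = -0.11146/0.074374 = -1.499.

z = -1.499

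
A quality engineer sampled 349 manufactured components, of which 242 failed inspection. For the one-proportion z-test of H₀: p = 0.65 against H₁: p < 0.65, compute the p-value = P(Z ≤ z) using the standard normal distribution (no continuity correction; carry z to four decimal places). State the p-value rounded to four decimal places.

The sample proportion is 242/349 = 0.69341.
SE₀ = √(0.65·0.35/349) = 0.025532.
z = (p̂ − p₀)/SE = (242/349 − 0.65)/0.025532 ≈ 1.7002.
p-value = P(Z ≤ z) with z = 1.7002 → 0.9555.

p-value = 0.9555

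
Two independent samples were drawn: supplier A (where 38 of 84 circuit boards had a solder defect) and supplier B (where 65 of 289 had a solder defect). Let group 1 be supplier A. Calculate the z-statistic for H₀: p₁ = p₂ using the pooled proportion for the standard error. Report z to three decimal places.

p̂₁ = 38/84 = 0.45238, p̂₂ = 65/289 = 0.22491.
Pooled p̂ = (38+65)/(84+289) = 103/373 = 0.27614.
SE = √[p̂(1−p̂)(1/n₁+1/n₂)] = √[0.27614·0.72386·(1/84+1/289)] ≈ 0.055419.
z = (p̂₁ − p̂₂)/SE = (0.45238 − 0.22491)/0.055419 = 0.22747/0.055419 = 4.105.

z = 4.105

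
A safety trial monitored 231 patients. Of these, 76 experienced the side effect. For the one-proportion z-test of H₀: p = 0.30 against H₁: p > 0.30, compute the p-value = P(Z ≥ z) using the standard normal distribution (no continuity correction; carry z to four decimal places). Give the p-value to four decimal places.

p̂ = 76/231 = 0.32900.
SE₀ = √(0.30·0.70/231) = 0.030151.
z = (p̂ − p₀)/SE = (76/231 − 0.30)/0.030151 ≈ 0.9620.
From the standard normal, P(Z ≥ z) = 0.1680.

p-value = 0.1680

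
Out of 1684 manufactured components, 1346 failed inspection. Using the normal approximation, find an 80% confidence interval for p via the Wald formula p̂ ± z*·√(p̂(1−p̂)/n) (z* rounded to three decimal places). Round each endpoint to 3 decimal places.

With x = 1346 successes in n = 1684, p̂ = 0.79929.
SE = √(p̂(1−p̂)/n) = √(0.160427/1684) = 0.009760.
z* = 1.282 at the 80% level.
Margin = 1.282·0.009760 = 0.01251.
CI: 0.79929 ± 0.01251 = (0.787, 0.812).

(0.787, 0.812)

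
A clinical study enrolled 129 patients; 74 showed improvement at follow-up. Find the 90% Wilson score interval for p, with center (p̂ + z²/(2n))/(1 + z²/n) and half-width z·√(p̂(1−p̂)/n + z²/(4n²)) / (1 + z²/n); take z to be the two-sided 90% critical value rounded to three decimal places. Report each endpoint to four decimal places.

Here p̂ = 74/129 = 0.57364 and z = 1.645 (z² = 2.706025).
Denominator 1 + z²/n = 1 + 2.706025/129 = 1.020977.
Center = (0.57364 + 0.010488)/1.020977 = 0.57213.
Radicand: p̂(1−p̂)/n + z²/(4n²) = 0.001895943 + 0.000040653 = 0.001936596.
Half-width = z·√(radicand)/denom = 1.645·0.044007/1.020977 = 0.07090.
CI: 0.57213 ± 0.07090 = (0.5012, 0.6430).

(0.5012, 0.6430)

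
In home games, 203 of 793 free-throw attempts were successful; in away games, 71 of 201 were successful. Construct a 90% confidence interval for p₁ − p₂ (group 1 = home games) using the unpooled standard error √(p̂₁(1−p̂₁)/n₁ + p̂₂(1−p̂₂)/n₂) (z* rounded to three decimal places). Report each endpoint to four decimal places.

p̂₁ = 203/793 = 0.25599, p̂₂ = 71/201 = 0.35323; p̂₁ − p̂₂ = -0.09724.
SE = √(0.000240175 + 0.001136615) = √0.001376790 = 0.037105.
For 90% confidence, z* = 1.645. Margin = 1.645·0.037105 = 0.06104.
CI: -0.09724 ± 0.06104 = (-0.1583, -0.0362).

(-0.1583, -0.0362)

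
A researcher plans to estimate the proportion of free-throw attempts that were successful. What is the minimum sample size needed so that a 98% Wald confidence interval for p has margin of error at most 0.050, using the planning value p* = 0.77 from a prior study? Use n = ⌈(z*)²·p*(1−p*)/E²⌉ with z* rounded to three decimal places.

The 98% critical value is z* = 2.326.
p*(1−p*) = 0.1771.
(z*)²·p*(1−p*)/E² = 5.410276·0.1771/0.002500 = 383.264.
Rounding up, n = 384.

n = 384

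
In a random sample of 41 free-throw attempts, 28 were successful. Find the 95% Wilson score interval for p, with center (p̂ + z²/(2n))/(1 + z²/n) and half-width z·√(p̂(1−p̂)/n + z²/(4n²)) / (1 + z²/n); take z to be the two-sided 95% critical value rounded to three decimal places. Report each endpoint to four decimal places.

(0.5302, 0.8044)

Here p̂ = 28/41 = 0.68293 and z = 1.960 (z² = 3.841600).
Denominator 1 + z²/n = 1 + 3.841600/41 = 1.093698.
Center = (0.68293 + 0.046849)/1.093698 = 0.66726.
Radicand: p̂(1−p̂)/n + z²/(4n²) = 0.005281409 + 0.000571327 = 0.005852736.
Half-width = 1.960·√0.005852736/1.093698 = 0.13710.
Interval: 0.66726 ± 0.13710 → (0.5302, 0.8044).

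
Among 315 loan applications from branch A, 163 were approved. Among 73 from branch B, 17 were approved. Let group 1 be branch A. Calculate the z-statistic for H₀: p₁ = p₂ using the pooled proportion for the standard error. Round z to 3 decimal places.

p̂₁ = 163/315 = 0.51746, p̂₂ = 17/73 = 0.23288.
Pooled p̂ = (163+17)/(315+73) = 180/388 = 0.46392.
Pooled SE = √[0.2486981·0.01687323] ≈ 0.064779.
z = 0.28458/0.064779 = 4.393.

z = 4.393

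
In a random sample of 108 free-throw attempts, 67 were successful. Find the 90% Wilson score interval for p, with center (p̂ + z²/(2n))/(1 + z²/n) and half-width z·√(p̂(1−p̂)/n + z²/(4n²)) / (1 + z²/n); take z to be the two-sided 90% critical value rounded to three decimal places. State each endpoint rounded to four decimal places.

(0.5415, 0.6934)

p̂ = 67/108 = 0.62037; z = 1.645, so z² = 2.706025.
1 + z²/n = 1.025056.
Adjusted center: (0.62037 + z²/(2n))/1.025056 = 0.61743.
Radicand: p̂(1−p̂)/n + z²/(4n²) = 0.002180657 + 0.000058000 = 0.002238657.
Half-width = 1.645·√0.002238657/1.025056 = 0.07593.
Interval: 0.61743 ± 0.07593 → (0.5415, 0.6934).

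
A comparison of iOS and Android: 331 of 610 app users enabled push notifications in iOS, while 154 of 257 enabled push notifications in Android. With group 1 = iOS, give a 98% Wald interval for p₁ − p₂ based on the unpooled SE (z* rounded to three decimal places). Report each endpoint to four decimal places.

p̂₁ = 0.54262, p̂₂ = 0.59922, so the observed difference is -0.05660.
Unpooled SE = √(p̂₁(1−p̂₁)/n₁ + p̂₂(1−p̂₂)/n₂) = √(0.000406858 + 0.000934455) = 0.036624.
The 98% critical value is z* = 2.326. Margin of error = 0.08519.
So the interval runs from -0.1418 to 0.0286.

(-0.1418, 0.0286)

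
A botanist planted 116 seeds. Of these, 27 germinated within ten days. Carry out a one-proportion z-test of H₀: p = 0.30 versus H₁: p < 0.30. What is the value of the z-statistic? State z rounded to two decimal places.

z = -1.58

Sample proportion p̂ = 27/116 = 0.23276.
Under H₀, SE = √(p₀(1−p₀)/n) = √(0.30·0.70/116) = √0.001810345 = 0.042548.
Test statistic: z = -0.06724/0.042548 = -1.58.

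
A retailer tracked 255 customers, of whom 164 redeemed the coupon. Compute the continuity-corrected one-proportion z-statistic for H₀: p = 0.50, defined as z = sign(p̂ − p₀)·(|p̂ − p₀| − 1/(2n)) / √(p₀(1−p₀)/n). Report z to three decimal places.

p̂ = 164/255 = 0.64314. p̂ − p₀ = 0.143137.
1/(2n) = 0.001961.
Corrected numerator: |0.143137| − 0.001961 = 0.141176.
Under H₀, SE = √(p₀(1−p₀)/n) = √(0.50·0.50/255) = √0.000980392 = 0.031311.
z = (+)0.141176/0.031311 = 4.509.

z = 4.509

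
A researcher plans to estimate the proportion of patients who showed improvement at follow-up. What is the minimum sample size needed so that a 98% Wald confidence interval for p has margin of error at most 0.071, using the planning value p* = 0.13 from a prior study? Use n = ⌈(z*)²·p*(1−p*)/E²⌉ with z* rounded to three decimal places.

n = 122

The 98% critical value is z* = 2.326.
p*(1−p*) = 0.1131.
Required n before rounding: 5.410276 × 0.1131 / 0.071² = 121.385.
⌈121.385⌉ = 122.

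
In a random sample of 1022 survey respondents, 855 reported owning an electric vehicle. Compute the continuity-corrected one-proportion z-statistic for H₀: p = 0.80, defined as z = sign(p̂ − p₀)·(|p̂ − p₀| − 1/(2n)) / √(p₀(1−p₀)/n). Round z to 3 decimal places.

p̂ = 855/1022 = 0.83659. p̂ − p₀ = 0.036595.
1/(2n) = 0.000489.
Corrected numerator: |0.036595| − 0.000489 = 0.036106.
SE₀ = √(0.80·0.20/1022) = 0.012512.
z = (+)0.036106/0.012512 = 2.886.

z = 2.886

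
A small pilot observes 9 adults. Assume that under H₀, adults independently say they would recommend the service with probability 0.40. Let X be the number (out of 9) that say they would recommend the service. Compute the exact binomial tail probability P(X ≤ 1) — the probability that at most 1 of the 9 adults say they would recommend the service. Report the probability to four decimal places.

P = 0.0705

X ~ Binomial(n=9, p=0.40).
P(X ≤ 1) = C(9,0)·0.40^0·0.60^9 + C(9,1)·0.40^1·0.60^8.
= 0.010078 + 0.060466 = 0.0705.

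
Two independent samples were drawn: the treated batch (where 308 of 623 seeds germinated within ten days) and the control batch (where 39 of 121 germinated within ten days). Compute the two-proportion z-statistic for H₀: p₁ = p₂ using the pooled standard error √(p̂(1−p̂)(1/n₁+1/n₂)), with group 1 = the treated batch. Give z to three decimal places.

z = 3.472

p̂₁ = 308/623 = 0.49438, p̂₂ = 39/121 = 0.32231.
Pooling: p̂ = 347/744 = 0.46640.
Pooled SE = √[0.2488709·0.00986960] ≈ 0.049561.
z = 0.17207/0.049561 = 3.472.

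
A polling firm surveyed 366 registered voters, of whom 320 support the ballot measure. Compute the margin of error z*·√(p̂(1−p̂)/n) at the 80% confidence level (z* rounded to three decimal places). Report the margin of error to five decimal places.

The sample proportion is 320/366 = 0.87432.
Standard error of p̂: √(0.109887/366) = √0.000300237 = 0.017327.
For 80% confidence, z* = 1.282.
ME = 1.282·0.017327 = 0.02221.

ME = 0.02221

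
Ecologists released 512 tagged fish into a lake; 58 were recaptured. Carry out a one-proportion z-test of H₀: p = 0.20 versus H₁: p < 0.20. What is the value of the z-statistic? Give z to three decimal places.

z = -4.906

The sample proportion is 58/512 = 0.11328.
Under H₀, SE = √(p₀(1−p₀)/n) = √(0.20·0.80/512) = √0.000312500 = 0.017678.
z = (p̂ − p₀)/SE = (0.11328 − 0.20)/0.017678 = -4.906.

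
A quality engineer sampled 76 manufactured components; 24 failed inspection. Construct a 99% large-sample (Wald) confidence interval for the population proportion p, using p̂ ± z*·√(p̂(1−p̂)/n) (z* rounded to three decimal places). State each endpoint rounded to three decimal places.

(0.178, 0.453)

The sample proportion is 24/76 = 0.31579.
SE(p̂) = √(0.31579·0.68421/76) = 0.053320.
For 99% confidence, z* = 2.576.
Margin = 2.576·0.053320 = 0.13735.
Interval: 0.31579 ± 0.13735 → (0.178, 0.453).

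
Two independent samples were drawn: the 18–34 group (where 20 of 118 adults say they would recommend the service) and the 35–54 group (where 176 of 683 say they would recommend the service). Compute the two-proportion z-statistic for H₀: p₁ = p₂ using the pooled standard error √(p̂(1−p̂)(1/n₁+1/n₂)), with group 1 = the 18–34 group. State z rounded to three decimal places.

p̂₁ = 20/118 = 0.16949, p̂₂ = 176/683 = 0.25769.
Pooled p̂ = (20+176)/(118+683) = 196/801 = 0.24469.
Pooled SE = √[0.1848189·0.00993871] ≈ 0.042859.
z = -0.08820/0.042859 = -2.058.

z = -2.058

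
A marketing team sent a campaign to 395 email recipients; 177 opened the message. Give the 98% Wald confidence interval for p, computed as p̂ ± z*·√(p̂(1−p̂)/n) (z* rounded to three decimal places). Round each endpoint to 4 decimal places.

Sample proportion p̂ = 177/395 = 0.44810.
SE = √(p̂(1−p̂)/n) = √(0.247307/395) = 0.025022.
z* = 2.326 at the 98% level.
Margin of error: 2.326 × 0.025022 = 0.05820.
So the interval runs from 0.3899 to 0.5063.

(0.3899, 0.5063)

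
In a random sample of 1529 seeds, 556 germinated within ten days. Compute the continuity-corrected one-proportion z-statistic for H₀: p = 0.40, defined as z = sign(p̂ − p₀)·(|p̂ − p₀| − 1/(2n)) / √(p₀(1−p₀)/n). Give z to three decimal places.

z = -2.876

Sample proportion p̂ = 556/1529 = 0.36364. p̂ − p₀ = -0.036364.
Continuity correction 1/(2n) = 1/3058 = 0.000327.
Corrected numerator: |-0.036364| − 0.000327 = 0.036037.
Under H₀, SE = √(p₀(1−p₀)/n) = √(0.40·0.60/1529) = √0.000156965 = 0.012529.
z = −0.036037/0.012529 = -2.876.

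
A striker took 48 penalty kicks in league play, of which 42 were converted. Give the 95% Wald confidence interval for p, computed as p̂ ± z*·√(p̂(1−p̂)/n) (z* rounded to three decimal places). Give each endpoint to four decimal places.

p̂ = 42/48 = 0.87500.
SE = √(p̂(1−p̂)/n) = √(0.109375/48) = 0.047735.
z* = 1.960 at the 95% level.
Margin = 1.960·0.047735 = 0.09356.
Interval: 0.87500 ± 0.09356 → (0.7814, 0.9686).

(0.7814, 0.9686)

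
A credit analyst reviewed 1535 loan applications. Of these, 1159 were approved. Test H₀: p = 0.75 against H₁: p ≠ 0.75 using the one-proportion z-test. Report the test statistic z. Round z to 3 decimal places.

z = 0.457

With x = 1159 successes in n = 1535, p̂ = 0.75505.
Under H₀, SE = √(p₀(1−p₀)/n) = √(0.75·0.25/1535) = √0.000122150 = 0.011052.
z = (0.75505 − 0.75)/0.011052 = 0.00505/0.011052 = 0.457.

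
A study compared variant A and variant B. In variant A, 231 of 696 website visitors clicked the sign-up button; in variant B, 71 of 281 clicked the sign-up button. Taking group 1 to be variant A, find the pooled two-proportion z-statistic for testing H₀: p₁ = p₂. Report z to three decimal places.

Sample proportions: p̂₁ = 231/696 = 0.33190 and p̂₂ = 71/281 = 0.25267.
Pooling: p̂ = 302/977 = 0.30911.
SE = √[p̂(1−p̂)(1/n₁+1/n₂)] = √[0.30911·0.69089·(1/696+1/281)] ≈ 0.032663.
z = (p̂₁ − p̂₂)/SE = (0.33190 − 0.25267)/0.032663 = 0.07923/0.032663 = 2.426.

z = 2.426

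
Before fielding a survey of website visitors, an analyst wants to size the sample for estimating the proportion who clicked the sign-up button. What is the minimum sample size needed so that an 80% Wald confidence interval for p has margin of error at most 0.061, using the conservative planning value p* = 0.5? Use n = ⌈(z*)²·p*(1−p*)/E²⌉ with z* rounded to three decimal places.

For 80% confidence, z* = 1.282.
p*(1−p*) = 0.50·0.50 = 0.2500.
(z*)²·p*(1−p*)/E² = 1.643524·0.2500/0.003721 = 110.422.
Rounding up, n = 111.

n = 111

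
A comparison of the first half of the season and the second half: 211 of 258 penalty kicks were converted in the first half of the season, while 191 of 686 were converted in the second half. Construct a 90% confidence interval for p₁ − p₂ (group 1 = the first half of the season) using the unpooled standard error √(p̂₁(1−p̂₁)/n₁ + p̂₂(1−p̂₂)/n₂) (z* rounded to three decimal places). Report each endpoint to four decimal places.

p̂₁ = 211/258 = 0.81783, p̂₂ = 191/686 = 0.27843; p̂₁ − p̂₂ = 0.53940.
Unpooled SE = √(p̂₁(1−p̂₁)/n₁ + p̂₂(1−p̂₂)/n₂) = √(0.000577459 + 0.000292864) = 0.029501.
z* = 1.645 at the 90% level. Margin = 1.645·0.029501 = 0.04853.
So the interval runs from 0.4909 to 0.5879.

(0.4909, 0.5879)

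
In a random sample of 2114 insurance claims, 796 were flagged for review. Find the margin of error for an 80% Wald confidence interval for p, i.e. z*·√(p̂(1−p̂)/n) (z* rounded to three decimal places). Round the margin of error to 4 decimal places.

p̂ = 796/2114 = 0.37654.
Standard error of p̂: √(0.234757/2114) = √0.000111049 = 0.010538.
The 80% critical value is z* = 1.282.
Margin of error = z*·SE = 1.282 × 0.010538 = 0.0135.

ME = 0.0135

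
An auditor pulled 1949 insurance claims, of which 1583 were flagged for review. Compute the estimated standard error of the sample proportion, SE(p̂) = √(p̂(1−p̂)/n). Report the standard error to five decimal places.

SE = 0.00885

With x = 1583 successes in n = 1949, p̂ = 0.81221.
p̂(1−p̂) = 0.152525.
SE = √(0.152525/1949) = √0.000078258 = 0.00885.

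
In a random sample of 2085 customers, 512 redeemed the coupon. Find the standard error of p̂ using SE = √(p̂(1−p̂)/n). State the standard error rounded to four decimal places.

SE = 0.0094

The sample proportion is 512/2085 = 0.24556.
p̂(1−p̂) = 0.24556·0.75444 = 0.185260.
SE = √(0.185260/2085) = 0.0094.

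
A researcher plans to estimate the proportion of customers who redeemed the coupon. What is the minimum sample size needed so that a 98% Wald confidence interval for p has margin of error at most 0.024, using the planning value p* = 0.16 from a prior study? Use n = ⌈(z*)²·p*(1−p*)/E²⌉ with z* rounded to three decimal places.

z* = 2.326 at the 98% level.
p*(1−p*) = 0.16·0.84 = 0.1344.
Required n before rounding: 5.410276 × 0.1344 / 0.024² = 1262.398.
⌈1262.398⌉ = 1263.

n = 1263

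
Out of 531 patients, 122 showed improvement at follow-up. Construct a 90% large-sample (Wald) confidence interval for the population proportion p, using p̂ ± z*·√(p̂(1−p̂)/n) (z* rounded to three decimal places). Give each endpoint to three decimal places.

With x = 122 successes in n = 531, p̂ = 0.22976.
SE = √(p̂(1−p̂)/n) = √(0.176968/531) = 0.018256.
z* = 1.645 at the 90% level.
Margin = 1.645·0.018256 = 0.03003.
Interval: 0.22976 ± 0.03003 → (0.200, 0.260).

(0.200, 0.260)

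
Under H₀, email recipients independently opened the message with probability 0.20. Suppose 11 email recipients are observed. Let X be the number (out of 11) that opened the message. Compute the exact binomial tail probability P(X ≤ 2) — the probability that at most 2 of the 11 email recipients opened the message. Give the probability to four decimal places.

P = 0.6174

X is binomial with n = 11 and p = 0.20.
P(X ≤ 2) = C(11,0)·0.20^0·0.80^11 + C(11,1)·0.20^1·0.80^10 + C(11,2)·0.20^2·0.80^9.
= 0.085899 + 0.236223 + 0.295279 = 0.6174.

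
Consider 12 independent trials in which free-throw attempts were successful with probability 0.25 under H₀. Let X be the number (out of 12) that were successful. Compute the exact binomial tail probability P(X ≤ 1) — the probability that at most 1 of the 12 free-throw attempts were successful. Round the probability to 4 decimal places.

X is binomial with n = 12 and p = 0.25.
P(X ≤ 1) = C(12,0)·0.25^0·0.75^12 + C(12,1)·0.25^1·0.75^11.
= 0.031676 + 0.126705 = 0.1584.

P = 0.1584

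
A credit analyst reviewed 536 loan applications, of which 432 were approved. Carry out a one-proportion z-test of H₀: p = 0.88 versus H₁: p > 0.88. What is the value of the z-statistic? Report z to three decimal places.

z = -5.274

The sample proportion is 432/536 = 0.80597.
SE₀ = √(0.88·0.12/536) = 0.014036.
Test statistic: z = -0.07403/0.014036 = -5.274.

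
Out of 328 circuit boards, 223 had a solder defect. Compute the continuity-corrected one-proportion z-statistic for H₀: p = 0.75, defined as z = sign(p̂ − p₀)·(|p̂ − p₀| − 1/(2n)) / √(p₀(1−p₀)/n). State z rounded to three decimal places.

p̂ = 223/328 = 0.67988. p̂ − p₀ = -0.070122.
1/(2n) = 0.001524.
Corrected numerator: |-0.070122| − 0.001524 = 0.068598.
Under H₀, SE = √(p₀(1−p₀)/n) = √(0.75·0.25/328) = √0.000571646 = 0.023909.
z = (−)0.068598/0.023909 = -2.869.

z = -2.869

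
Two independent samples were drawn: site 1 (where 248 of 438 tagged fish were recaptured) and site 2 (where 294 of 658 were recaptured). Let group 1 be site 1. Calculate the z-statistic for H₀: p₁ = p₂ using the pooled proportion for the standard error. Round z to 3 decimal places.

z = 3.873

p̂₁ = 248/438 = 0.56621, p̂₂ = 294/658 = 0.44681.
Pooled p̂ = (248+294)/(438+658) = 542/1096 = 0.49453.
SE = √[p̂(1−p̂)(1/n₁+1/n₂)] = √[0.49453·0.50547·(1/438+1/658)] ≈ 0.030832.
z = 0.11940/0.030832 = 3.873.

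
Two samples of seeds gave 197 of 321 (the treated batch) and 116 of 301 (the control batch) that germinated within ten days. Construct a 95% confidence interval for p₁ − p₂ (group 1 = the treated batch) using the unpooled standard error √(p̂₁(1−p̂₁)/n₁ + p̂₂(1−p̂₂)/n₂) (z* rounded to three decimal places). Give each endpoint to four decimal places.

(0.1518, 0.3049)

p̂₁ = 0.61371, p̂₂ = 0.38538, so the observed difference is 0.22833.
Unpooled SE = √(p̂₁(1−p̂₁)/n₁ + p̂₂(1−p̂₂)/n₂) = √(0.000738538 + 0.000786919) = 0.039057.
The 95% critical value is z* = 1.960. Margin of error = 0.07655.
So the interval runs from 0.1518 to 0.3049.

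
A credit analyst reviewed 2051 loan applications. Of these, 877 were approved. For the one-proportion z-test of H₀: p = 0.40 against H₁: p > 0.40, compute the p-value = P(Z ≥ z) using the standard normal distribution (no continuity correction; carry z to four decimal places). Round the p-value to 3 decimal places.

p-value = 0.005

p̂ = 877/2051 = 0.42760.
SE₀ = √(0.40·0.60/2051) = 0.010817.
z = (p̂ − p₀)/SE = (877/2051 − 0.40)/0.010817 ≈ 2.5511.
From the standard normal, P(Z ≥ z) = 0.005.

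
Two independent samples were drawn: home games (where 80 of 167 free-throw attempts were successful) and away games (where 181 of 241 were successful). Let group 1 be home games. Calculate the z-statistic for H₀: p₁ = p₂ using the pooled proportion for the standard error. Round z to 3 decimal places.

z = -5.627

Sample proportions: p̂₁ = 80/167 = 0.47904 and p̂₂ = 181/241 = 0.75104.
Pooled p̂ = (80+181)/(167+241) = 261/408 = 0.63971.
SE = √[p̂(1−p̂)(1/n₁+1/n₂)] = √[0.63971·0.36029·(1/167+1/241)] ≈ 0.048337.
z = -0.27200/0.048337 = -5.627.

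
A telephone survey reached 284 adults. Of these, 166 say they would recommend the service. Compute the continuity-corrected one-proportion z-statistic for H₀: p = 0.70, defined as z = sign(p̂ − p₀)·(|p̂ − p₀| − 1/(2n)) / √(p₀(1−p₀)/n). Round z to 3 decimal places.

z = -4.182

Sample proportion p̂ = 166/284 = 0.58451. p̂ − p₀ = -0.115493.
Continuity correction 1/(2n) = 1/568 = 0.001761.
Corrected numerator: |-0.115493| − 0.001761 = 0.113732.
Null standard error: √(0.70·0.30/284) = √0.000739437 = 0.027193.
z = −0.113732/0.027193 = -4.182.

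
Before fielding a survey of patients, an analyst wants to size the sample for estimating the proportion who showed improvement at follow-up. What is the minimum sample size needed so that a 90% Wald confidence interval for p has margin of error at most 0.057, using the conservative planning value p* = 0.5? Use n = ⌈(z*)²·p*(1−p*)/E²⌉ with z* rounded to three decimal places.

For 90% confidence, z* = 1.645.
p*(1−p*) = 0.50·0.50 = 0.2500.
Required n before rounding: 2.706025 × 0.2500 / 0.057² = 208.220.
Rounding up, n = 209.

n = 209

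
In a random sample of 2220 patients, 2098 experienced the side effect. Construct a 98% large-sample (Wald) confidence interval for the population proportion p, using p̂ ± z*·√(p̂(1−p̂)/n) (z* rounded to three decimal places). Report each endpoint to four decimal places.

With x = 2098 successes in n = 2220, p̂ = 0.94505.
SE(p̂) = √(0.94505·0.05495/2220) = 0.004837.
z* = 2.326 at the 98% level.
Margin of error: 2.326 × 0.004837 = 0.01125.
CI: 0.94505 ± 0.01125 = (0.9338, 0.9563).

(0.9338, 0.9563)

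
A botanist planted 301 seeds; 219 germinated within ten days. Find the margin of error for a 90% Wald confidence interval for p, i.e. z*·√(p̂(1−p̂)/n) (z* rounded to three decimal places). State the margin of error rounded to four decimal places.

ME = 0.0422

Sample proportion p̂ = 219/301 = 0.72757.
SE(p̂) = √(0.72757·0.27243/301) = 0.025661.
The 90% critical value is z* = 1.645.
Margin of error = z*·SE = 1.645 × 0.025661 = 0.0422.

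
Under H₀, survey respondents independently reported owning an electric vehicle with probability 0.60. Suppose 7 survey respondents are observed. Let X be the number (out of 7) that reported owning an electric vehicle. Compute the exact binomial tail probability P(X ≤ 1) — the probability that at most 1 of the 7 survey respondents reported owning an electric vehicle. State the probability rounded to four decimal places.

X is binomial with n = 7 and p = 0.60.
P(X ≤ 1) = C(7,0)·0.60^0·0.40^7 + C(7,1)·0.60^1·0.40^6.
= 0.001638 + 0.017203 = 0.0188.

P = 0.0188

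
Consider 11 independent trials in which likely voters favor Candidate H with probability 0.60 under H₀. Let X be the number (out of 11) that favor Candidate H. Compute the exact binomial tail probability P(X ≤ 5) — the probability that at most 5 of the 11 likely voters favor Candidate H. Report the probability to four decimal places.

X is binomial with n = 11 and p = 0.60.
P(X ≤ 5) = Σ_{j=0}^{5} C(11,j)·0.60^j·0.40^{11−j}.
= 0.000042 + 0.000692 + 0.005190 + 0.023357 + 0.070071 + 0.147149 = 0.2465.

P = 0.2465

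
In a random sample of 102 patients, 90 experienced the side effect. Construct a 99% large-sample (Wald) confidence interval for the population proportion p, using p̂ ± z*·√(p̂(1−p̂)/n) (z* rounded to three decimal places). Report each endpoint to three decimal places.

With x = 90 successes in n = 102, p̂ = 0.88235.
SE = √(p̂(1−p̂)/n) = √(0.103806/102) = 0.031902.
z* = 2.576 at the 99% level.
Margin of error: 2.576 × 0.031902 = 0.08218.
Interval: 0.88235 ± 0.08218 → (0.800, 0.965).

(0.800, 0.965)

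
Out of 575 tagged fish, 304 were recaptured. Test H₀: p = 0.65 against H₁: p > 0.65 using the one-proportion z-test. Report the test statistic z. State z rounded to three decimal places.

p̂ = 304/575 = 0.52870.
Null standard error: √(0.65·0.35/575) = √0.000395652 = 0.019891.
z = (p̂ − p₀)/SE = (0.52870 − 0.65)/0.019891 = -6.098.

z = -6.098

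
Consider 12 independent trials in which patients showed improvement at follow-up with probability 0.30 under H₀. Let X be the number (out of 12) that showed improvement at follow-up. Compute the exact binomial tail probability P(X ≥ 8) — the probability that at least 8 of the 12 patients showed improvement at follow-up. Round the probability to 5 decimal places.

X ~ Binomial(n=12, p=0.30).
P(X ≥ 8) = Σ_{j=8}^{12} C(12,j)·0.30^j·0.70^{12−j}.
= 0.007798 + 0.001485 + 0.000191 + 0.000015 + 0.000001 = 0.00949.

P = 0.00949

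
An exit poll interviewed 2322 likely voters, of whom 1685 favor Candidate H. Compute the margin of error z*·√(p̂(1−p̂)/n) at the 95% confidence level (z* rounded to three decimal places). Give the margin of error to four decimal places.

ME = 0.0181

p̂ = 1685/2322 = 0.72567.
Standard error of p̂: √(0.199074/2322) = √0.000085734 = 0.009259.
z* = 1.960 at the 95% level.
ME = 1.960·0.009259 = 0.0181.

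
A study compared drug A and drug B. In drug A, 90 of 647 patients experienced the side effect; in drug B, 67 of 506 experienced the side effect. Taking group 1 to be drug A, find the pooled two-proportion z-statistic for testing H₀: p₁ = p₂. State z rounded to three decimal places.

Sample proportions: p̂₁ = 90/647 = 0.13910 and p̂₂ = 67/506 = 0.13241.
Pooled p̂ = (90+67)/(647+506) = 157/1153 = 0.13617.
SE = √[p̂(1−p̂)(1/n₁+1/n₂)] = √[0.13617·0.86383·(1/647+1/506)] ≈ 0.020353.
z = 0.00669/0.020353 = 0.329.

z = 0.329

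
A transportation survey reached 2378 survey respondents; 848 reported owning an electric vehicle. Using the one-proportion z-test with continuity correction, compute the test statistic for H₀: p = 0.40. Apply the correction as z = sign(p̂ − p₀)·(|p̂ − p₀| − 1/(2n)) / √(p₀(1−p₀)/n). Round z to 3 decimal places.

With x = 848 successes in n = 2378, p̂ = 0.35660. p̂ − p₀ = -0.043398.
1/(2n) = 0.000210.
Corrected numerator: |-0.043398| − 0.000210 = 0.043188.
SE₀ = √(0.40·0.60/2378) = 0.010046.
z = (−)0.043188/0.010046 = -4.299.

z = -4.299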